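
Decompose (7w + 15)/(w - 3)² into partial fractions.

(7w + 15) = P(w - 3) + Q. At w = 3: Q = 7·3 + 15 = 36. Coeff of w: P = 7
Result: 7/(w - 3) + 36/(w - 3)²


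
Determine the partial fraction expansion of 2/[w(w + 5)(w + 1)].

Using cover-up method: α = 2/5, β = 1/10, γ = -1/2
Result: (2/5)/w + (1/10)/(w + 5) - (1/2)/(w + 1)


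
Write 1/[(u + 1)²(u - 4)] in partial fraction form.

Cover-up at u=4: C = 1/(4 + 1)² = 1/25. Cover-up at u=-1: B = 1/(-1 - 4) = -1/5. Comparing u² coeff: A = -C = -1/25
Result: (-1/25)/(u + 1) - (1/5)/(u + 1)² + (1/25)/(u - 4)


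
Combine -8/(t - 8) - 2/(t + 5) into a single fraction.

Common denominator (t - 8)(t + 5). Numerator: -8(t + 5) - 2(t - 8) = (-8t - 40) - (2t - 16) = -10t - 24
Result: (-10t - 24)/[(t - 8)(t + 5)]


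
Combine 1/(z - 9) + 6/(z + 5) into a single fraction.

Common denominator (z - 9)(z + 5). Numerator: 1(z + 5) + 6(z - 9) = (z + 5) + (6z - 54) = 7z - 49
Result: (7z - 49)/[(z - 9)(z + 5)]


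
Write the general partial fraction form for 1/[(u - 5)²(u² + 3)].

Repeated linear + quadratic: A/(u - 5) + B/(u - 5)² + (Cu + D)/(u² + 3)


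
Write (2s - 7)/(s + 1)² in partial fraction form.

(2s - 7) = α(s + 1) + β. At s = -1: β = 2·(-1) - 7 = -9. Coeff of s: α = 2
Result: 2/(s + 1) - 9/(s + 1)²


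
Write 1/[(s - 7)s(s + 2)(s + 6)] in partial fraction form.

Using Heaviside cover-up: (1/819)/(s - 7) - (1/84)/s + (1/72)/(s + 2) - (1/312)/(s + 6)


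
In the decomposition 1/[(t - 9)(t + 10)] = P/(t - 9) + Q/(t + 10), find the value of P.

Cover-up at t = 9: P = 1/(9 + 10) = 1/19


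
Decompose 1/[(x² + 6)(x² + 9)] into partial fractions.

Coefficient matching gives P = R = 0, Q = 1/(9-6) = 1/3, S = -Q = -1/3
Result: (1/3)/(x² + 6) - (1/3)/(x² + 9)


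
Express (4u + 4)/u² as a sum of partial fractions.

(4u + 4) = Au + B. At u = 0: B = 4·0 + 4 = 4. Coeff of u: A = 4
Result: 4/u + 4/u²


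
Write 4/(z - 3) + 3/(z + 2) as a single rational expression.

Common denominator (z - 3)(z + 2). Numerator: 4(z + 2) + 3(z - 3) = (4z + 8) + (3z - 9) = 7z - 1
Result: (7z - 1)/[(z - 3)(z + 2)]


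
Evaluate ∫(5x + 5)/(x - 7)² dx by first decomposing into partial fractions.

Decompose: α = 5, β = 5·7 + 5 = 40, so (5x + 5)/(x - 7)² = 5/(x - 7) + 40/(x - 7)². Integrate: ∫ α/(x - 7) dx = 5 ln|(x - 7)|; ∫ β/(x - 7)² dx = -40/(x - 7). Sum: 5 ln|(x - 7)| - 40/(x - 7) + C


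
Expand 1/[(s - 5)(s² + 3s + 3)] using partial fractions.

Cover-up at s = 5: P = 1/(5² + 3·5 + 3) = 1/43. Then Q = -P = -1/43, R = -P·(3 + 5) = -8/43
Result: (1/43)/(s - 5) - ((1/43)s + 8/43)/(s² + 3s + 3)


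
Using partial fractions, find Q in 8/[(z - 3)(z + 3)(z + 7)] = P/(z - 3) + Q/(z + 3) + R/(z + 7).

Cover-up at z = -3: Q = 8/[(-3 - 3)(-3 + 7)] = 8/[(-6)(4)] = -8/24 = -1/3


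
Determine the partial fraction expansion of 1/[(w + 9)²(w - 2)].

Cover-up at w=2: C = 1/(2 + 9)² = 1/121. Cover-up at w=-9: B = 1/(-9 - 2) = -1/11. Comparing w² coeff: A = -C = -1/121
Result: (-1/121)/(w + 9) - (1/11)/(w + 9)² + (1/121)/(w - 2)


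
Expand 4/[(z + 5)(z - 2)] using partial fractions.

4/(z + 5)(z - 2) = α/(z + 5) + β/(z - 2). α = 4/(-5 - 2) = -4/7, β = 4/(2 + 5) = 4/7
Result: (-4/7)/(z + 5) + (4/7)/(z - 2)


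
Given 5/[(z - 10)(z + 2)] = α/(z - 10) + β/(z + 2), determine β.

Cover-up at z = -2: β = 5/(-2 - 10) = -5/12


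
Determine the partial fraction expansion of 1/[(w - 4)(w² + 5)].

Cover-up at w = 4: α = 1/(4² + 5) = 1/21. Then β = -α = -1/21, γ = -α·(0 + 4) = -4/21
Result: (1/21)/(w - 4) - ((1/21)w + 4/21)/(w² + 5)


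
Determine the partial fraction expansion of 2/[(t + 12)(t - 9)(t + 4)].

Using cover-up method: P = 1/84, Q = 2/273, R = -1/52
Result: (1/84)/(t + 12) + (2/273)/(t - 9) - (1/52)/(t + 4)


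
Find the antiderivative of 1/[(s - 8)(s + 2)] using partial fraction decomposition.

Decompose: 1/[(s - 8)(s + 2)] = (1/10)/(s - 8) - (1/10)/(s + 2). Integrate each term: (1/10) ln|(s - 8)| - (1/10) ln|(s + 2)| + C


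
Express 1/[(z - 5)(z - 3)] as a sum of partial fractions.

1/(z - 5)(z - 3) = α/(z - 5) + β/(z - 3). α = 1/(5 - 3) = 1/2, β = 1/(3 - 5) = -1/2
Result: (1/2)/(z - 5) - (1/2)/(z - 3)


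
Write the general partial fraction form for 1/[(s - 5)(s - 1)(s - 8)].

Three distinct linear factors: P/(s - 5) + Q/(s - 1) + R/(s - 8)


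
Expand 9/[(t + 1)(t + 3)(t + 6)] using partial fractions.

Using cover-up method: α = 9/10, β = -3/2, γ = 3/5
Result: (9/10)/(t + 1) - (3/2)/(t + 3) + (3/5)/(t + 6)


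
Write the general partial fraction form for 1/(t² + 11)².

Repeated quadratic factor: (At + B)/(t² + 11) + (Ct + D)/(t² + 11)²


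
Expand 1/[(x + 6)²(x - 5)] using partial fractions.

Cover-up at x=5: R = 1/(5 + 6)² = 1/121. Cover-up at x=-6: Q = 1/(-6 - 5) = -1/11. Comparing x² coeff: P = -R = -1/121
Result: (-1/121)/(x + 6) - (1/11)/(x + 6)² + (1/121)/(x - 5)


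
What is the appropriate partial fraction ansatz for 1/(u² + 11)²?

Repeated quadratic factor: (Au + B)/(u² + 11) + (Cu + D)/(u² + 11)²


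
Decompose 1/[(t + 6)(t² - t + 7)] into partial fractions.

Cover-up at t = -6: A = 1/((-6)² - 1·(-6) + 7) = 1/49. Then B = -A = -1/49, C = -A·(-1 - 6) = 1/7
Result: (1/49)/(t + 6) - ((1/49)t - 1/7)/(t² - t + 7)


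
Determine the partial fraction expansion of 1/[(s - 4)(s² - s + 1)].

Cover-up at s = 4: P = 1/(4² - 1·4 + 1) = 1/13. Then Q = -P = -1/13, R = -P·(-1 + 4) = -3/13
Result: (1/13)/(s - 4) - ((1/13)s + 3/13)/(s² - s + 1)


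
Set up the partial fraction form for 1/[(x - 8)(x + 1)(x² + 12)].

Two linear + quadratic: A/(x - 8) + B/(x + 1) + (Cx + D)/(x² + 12)


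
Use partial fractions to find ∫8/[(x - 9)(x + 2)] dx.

Decompose: 8/[(x - 9)(x + 2)] = (8/11)/(x - 9) - (8/11)/(x + 2). Integrate each term: (8/11) ln|(x - 9)| - (8/11) ln|(x + 2)| + C


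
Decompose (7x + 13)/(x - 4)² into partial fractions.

(7x + 13) = α(x - 4) + β. At x = 4: β = 7·4 + 13 = 41. Coeff of x: α = 7
Result: 7/(x - 4) + 41/(x - 4)²


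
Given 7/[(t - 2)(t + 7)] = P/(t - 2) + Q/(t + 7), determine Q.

Cover-up at t = -7: Q = 7/(-7 - 2) = -7/9


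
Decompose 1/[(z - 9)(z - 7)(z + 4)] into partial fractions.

Using cover-up method: P = 1/26, Q = -1/22, R = 1/143
Result: (1/26)/(z - 9) - (1/22)/(z - 7) + (1/143)/(z + 4)


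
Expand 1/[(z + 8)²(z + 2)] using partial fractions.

Cover-up at z=-2: R = 1/(-2 + 8)² = 1/36. Cover-up at z=-8: Q = 1/(-8 + 2) = -1/6. Comparing z² coeff: P = -R = -1/36
Result: (-1/36)/(z + 8) - (1/6)/(z + 8)² + (1/36)/(z + 2)


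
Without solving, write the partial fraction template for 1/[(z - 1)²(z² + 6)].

Repeated linear + quadratic: α/(z - 1) + β/(z - 1)² + (γz + δ)/(z² + 6)


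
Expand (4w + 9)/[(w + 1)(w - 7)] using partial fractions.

At w=-1: A = (4·(-1) + 9)/(-1 - 7) = -5/8. At w=7: B = (4·7 + 9)/(7 + 1) = 37/8
Result: (-5/8)/(w + 1) + (37/8)/(w - 7)


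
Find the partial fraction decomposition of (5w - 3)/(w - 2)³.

(5w - 3) = A(w - 2)² + B(w - 2) + C. At w = 2: C = 5·2 - 3 = 7. Coefficients: A = 0, B = 5
Result: 5/(w - 2)² + 7/(w - 2)³


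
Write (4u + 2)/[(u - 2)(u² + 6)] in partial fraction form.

At u=2: P = (4·2 + 2)/(2² + 6) = 1. Q = -P = -1, R = 4 - 2·P = 2
Result: 1/(u - 2) - (u - 2)/(u² + 6)


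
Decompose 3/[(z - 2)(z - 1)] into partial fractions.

3/(z - 2)(z - 1) = P/(z - 2) + Q/(z - 1). P = 3/(2 - 1) = 3, Q = 3/(1 - 2) = -3
Result: 3/(z - 2) - 3/(z - 1)


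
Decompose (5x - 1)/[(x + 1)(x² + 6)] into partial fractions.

At x=-1: P = (5·(-1) - 1)/((-1)² + 6) = -6/7. Q = -P = 6/7, R = 5 - (-1)·P = 29/7
Result: (-6/7)/(x + 1) + ((6/7)x + 29/7)/(x² + 6)


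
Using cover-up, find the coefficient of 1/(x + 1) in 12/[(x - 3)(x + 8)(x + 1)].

Cover (x + 1), set x=-1: 12/[(-1 - 3)(-1 + 8)] = -3/7


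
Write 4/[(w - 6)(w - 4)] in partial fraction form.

4/(w - 6)(w - 4) = A/(w - 6) + B/(w - 4). A = 4/(6 - 4) = 2, B = 4/(4 - 6) = -2
Result: 2/(w - 6) - 2/(w - 4)


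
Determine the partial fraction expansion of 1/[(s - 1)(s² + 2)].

Cover-up at s = 1: A = 1/(1² + 2) = 1/3. Then B = -A = -1/3, C = -A·(0 + 1) = -1/3
Result: (1/3)/(s - 1) - ((1/3)s + 1/3)/(s² + 2)


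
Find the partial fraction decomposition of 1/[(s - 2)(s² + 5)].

Cover-up at s = 2: A = 1/(2² + 5) = 1/9. Then B = -A = -1/9, C = -A·(0 + 2) = -2/9
Result: (1/9)/(s - 2) - ((1/9)s + 2/9)/(s² + 5)


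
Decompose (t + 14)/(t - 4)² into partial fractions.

(t + 14) = A(t - 4) + B. At t = 4: B = 1·4 + 14 = 18. Coeff of t: A = 1
Result: 1/(t - 4) + 18/(t - 4)²


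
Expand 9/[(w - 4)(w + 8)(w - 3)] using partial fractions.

Using cover-up method: A = 3/4, B = 3/44, C = -9/11
Result: (3/4)/(w - 4) + (3/44)/(w + 8) - (9/11)/(w - 3)


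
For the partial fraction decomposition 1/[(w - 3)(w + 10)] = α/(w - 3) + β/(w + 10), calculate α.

Cover-up at w = 3: α = 1/(3 + 10) = 1/13


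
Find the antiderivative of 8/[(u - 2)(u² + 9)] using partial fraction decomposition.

Cover-up at u=2: P = 8/(2²+9) = 8/13. Coeff matching: Q = -8/13, R = -16/13. Decomposition: (8/13)/(u - 2) - ((8/13)u + 16/13)/(u² + 9). Integrate: linear → ln, quadratic → (1/2)ln + arctan: (8/13) ln|(u - 2)| - (4/13) ln(u² + 9) - (16/39) arctan(u/3) + C


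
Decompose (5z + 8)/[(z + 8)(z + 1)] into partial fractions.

At z=-8: α = (5·(-8) + 8)/(-8 + 1) = 32/7. At z=-1: β = (5·(-1) + 8)/(-1 + 8) = 3/7
Result: (32/7)/(z + 8) + (3/7)/(z + 1)


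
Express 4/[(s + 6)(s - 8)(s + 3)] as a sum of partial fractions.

Using cover-up method: α = 2/21, β = 2/77, γ = -4/33
Result: (2/21)/(s + 6) + (2/77)/(s - 8) - (4/33)/(s + 3)


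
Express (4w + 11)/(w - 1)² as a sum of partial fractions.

(4w + 11) = P(w - 1) + Q. At w = 1: Q = 4·1 + 11 = 15. Coeff of w: P = 4
Result: 4/(w - 1) + 15/(w - 1)²


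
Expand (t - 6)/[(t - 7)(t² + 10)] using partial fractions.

At t=7: P = (1·7 - 6)/(7² + 10) = 1/59. Q = -P = -1/59, R = 1 - 7·P = 52/59
Result: (1/59)/(t - 7) - ((1/59)t - 52/59)/(t² + 10)


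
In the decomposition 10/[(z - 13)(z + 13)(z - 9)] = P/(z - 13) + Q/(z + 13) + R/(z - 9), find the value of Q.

Cover-up at z = -13: Q = 10/[(-13 - 13)(-13 - 9)] = 10/[(-26)(-22)] = 10/572 = 5/286


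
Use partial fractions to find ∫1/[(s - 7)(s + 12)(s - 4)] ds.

Cover-up: A = 1/57, B = 1/304, C = -1/48. Decomposition: (1/57)/(s - 7) + (1/304)/(s + 12) - (1/48)/(s - 4). Integrate each term: (1/57) ln|(s - 7)| + (1/304) ln|(s + 12)| - (1/48) ln|(s - 4)| + C


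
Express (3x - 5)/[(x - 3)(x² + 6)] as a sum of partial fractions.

At x=3: P = (3·3 - 5)/(3² + 6) = 4/15. Q = -P = -4/15, R = 3 - 3·P = 11/5
Result: (4/15)/(x - 3) - ((4/15)x - 11/5)/(x² + 6)


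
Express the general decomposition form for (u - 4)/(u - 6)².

Repeated linear factor: P/(u - 6) + Q/(u - 6)²


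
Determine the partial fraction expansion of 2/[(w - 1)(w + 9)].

2/(w - 1)(w + 9) = P/(w - 1) + Q/(w + 9). P = 2/(1 + 9) = 1/5, Q = 2/(-9 - 1) = -1/5
Result: (1/5)/(w - 1) - (1/5)/(w + 9)


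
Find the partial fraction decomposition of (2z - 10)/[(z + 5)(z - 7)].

At z=-5: A = (2·(-5) - 10)/(-5 - 7) = 5/3. At z=7: B = (2·7 - 10)/(7 + 5) = 1/3
Result: (5/3)/(z + 5) + (1/3)/(z - 7)


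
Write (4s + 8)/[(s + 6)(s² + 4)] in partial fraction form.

At s=-6: α = (4·(-6) + 8)/((-6)² + 4) = -2/5. β = -α = 2/5, γ = 4 - (-6)·α = 8/5
Result: (-2/5)/(s + 6) + ((2/5)s + 8/5)/(s² + 4)


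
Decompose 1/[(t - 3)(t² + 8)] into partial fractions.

Cover-up at t = 3: P = 1/(3² + 8) = 1/17. Then Q = -P = -1/17, R = -P·(0 + 3) = -3/17
Result: (1/17)/(t - 3) - ((1/17)t + 3/17)/(t² + 8)


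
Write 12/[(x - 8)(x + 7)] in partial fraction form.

12/(x - 8)(x + 7) = P/(x - 8) + Q/(x + 7). P = 12/(8 + 7) = 4/5, Q = 12/(-7 - 8) = -4/5
Result: (4/5)/(x - 8) - (4/5)/(x + 7)


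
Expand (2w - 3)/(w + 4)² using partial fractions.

(2w - 3) = P(w + 4) + Q. At w = -4: Q = 2·(-4) - 3 = -11. Coeff of w: P = 2
Result: 2/(w + 4) - 11/(w + 4)²


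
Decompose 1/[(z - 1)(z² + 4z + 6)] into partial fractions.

Cover-up at z = 1: α = 1/(1² + 4·1 + 6) = 1/11. Then β = -α = -1/11, γ = -α·(4 + 1) = -5/11
Result: (1/11)/(z - 1) - ((1/11)z + 5/11)/(z² + 4z + 6)


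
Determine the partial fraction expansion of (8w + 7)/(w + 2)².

(8w + 7) = A(w + 2) + B. At w = -2: B = 8·(-2) + 7 = -9. Coeff of w: A = 8
Result: 8/(w + 2) - 9/(w + 2)²


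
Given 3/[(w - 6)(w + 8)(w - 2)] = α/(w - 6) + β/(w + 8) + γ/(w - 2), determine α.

Cover-up at w = 6: α = 3/[(6 + 8)(6 - 2)] = 3/[(14)(4)] = 3/56


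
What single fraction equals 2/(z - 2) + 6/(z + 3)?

Common denominator (z - 2)(z + 3). Numerator: 2(z + 3) + 6(z - 2) = (2z + 6) + (6z - 12) = 8z - 6
Result: (8z - 6)/[(z - 2)(z + 3)]


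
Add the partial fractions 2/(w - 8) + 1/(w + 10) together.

Common denominator (w - 8)(w + 10). Numerator: 2(w + 10) + 1(w - 8) = (2w + 20) + (w - 8) = 3w + 12
Result: (3w + 12)/[(w - 8)(w + 10)]


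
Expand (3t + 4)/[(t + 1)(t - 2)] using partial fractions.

At t=-1: α = (3·(-1) + 4)/(-1 - 2) = -1/3. At t=2: β = (3·2 + 4)/(2 + 1) = 10/3
Result: (-1/3)/(t + 1) + (10/3)/(t - 2)


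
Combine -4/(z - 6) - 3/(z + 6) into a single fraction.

Common denominator (z - 6)(z + 6). Numerator: -4(z + 6) - 3(z - 6) = (-4z - 24) - (3z - 18) = -7z - 6
Result: (-7z - 6)/[(z - 6)(z + 6)]


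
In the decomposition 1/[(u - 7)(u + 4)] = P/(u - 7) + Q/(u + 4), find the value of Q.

Cover-up at u = -4: Q = 1/(-4 - 7) = -1/11


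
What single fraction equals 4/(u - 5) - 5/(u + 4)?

Common denominator (u - 5)(u + 4). Numerator: 4(u + 4) - 5(u - 5) = (4u + 16) - (5u - 25) = -u + 41
Result: (-u + 41)/[(u - 5)(u + 4)]


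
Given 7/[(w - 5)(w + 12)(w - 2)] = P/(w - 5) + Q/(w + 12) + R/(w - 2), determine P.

Cover-up at w = 5: P = 7/[(5 + 12)(5 - 2)] = 7/[(17)(3)] = 7/51


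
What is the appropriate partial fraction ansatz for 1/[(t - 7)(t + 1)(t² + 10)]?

Two linear + quadratic: P/(t - 7) + Q/(t + 1) + (Rt + S)/(t² + 10)


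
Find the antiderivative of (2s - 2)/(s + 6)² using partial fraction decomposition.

Decompose: P = 2, Q = 2·(-6) - 2 = -14, so (2s - 2)/(s + 6)² = 2/(s + 6) - 14/(s + 6)². Integrate: ∫ P/(s + 6) ds = 2 ln|(s + 6)|; ∫ Q/(s + 6)² ds = 14/(s + 6). Sum: 2 ln|(s + 6)| + 14/(s + 6) + C


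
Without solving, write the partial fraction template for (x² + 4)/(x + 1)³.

Repeated linear factor (power 3): A/(x + 1) + B/(x + 1)² + C/(x + 1)³


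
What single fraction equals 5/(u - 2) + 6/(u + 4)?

Common denominator (u - 2)(u + 4). Numerator: 5(u + 4) + 6(u - 2) = (5u + 20) + (6u - 12) = 11u + 8
Result: (11u + 8)/[(u - 2)(u + 4)]


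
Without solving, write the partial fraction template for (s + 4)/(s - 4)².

Repeated linear factor: A/(s - 4) + B/(s - 4)²


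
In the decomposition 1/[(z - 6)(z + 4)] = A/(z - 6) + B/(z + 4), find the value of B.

Cover-up at z = -4: B = 1/(-4 - 6) = -1/10


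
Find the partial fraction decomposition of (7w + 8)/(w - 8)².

(7w + 8) = P(w - 8) + Q. At w = 8: Q = 7·8 + 8 = 64. Coeff of w: P = 7
Result: 7/(w - 8) + 64/(w - 8)²


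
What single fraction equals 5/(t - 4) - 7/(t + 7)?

Common denominator (t - 4)(t + 7). Numerator: 5(t + 7) - 7(t - 4) = (5t + 35) - (7t - 28) = -2t + 63
Result: (-2t + 63)/[(t - 4)(t + 7)]


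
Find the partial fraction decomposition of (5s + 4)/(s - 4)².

(5s + 4) = α(s - 4) + β. At s = 4: β = 5·4 + 4 = 24. Coeff of s: α = 5
Result: 5/(s - 4) + 24/(s - 4)²


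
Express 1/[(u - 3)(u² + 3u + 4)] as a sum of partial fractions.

Cover-up at u = 3: A = 1/(3² + 3·3 + 4) = 1/22. Then B = -A = -1/22, C = -A·(3 + 3) = -3/11
Result: (1/22)/(u - 3) - ((1/22)u + 3/11)/(u² + 3u + 4)


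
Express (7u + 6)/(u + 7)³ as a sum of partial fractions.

(7u + 6) = A(u + 7)² + B(u + 7) + C. At u = -7: C = 7·(-7) + 6 = -43. Coefficients: A = 0, B = 7
Result: 7/(u + 7)² - 43/(u + 7)³


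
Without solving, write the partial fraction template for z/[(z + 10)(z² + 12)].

Linear + irreducible quadratic: A/(z + 10) + (Bz + C)/(z² + 12)


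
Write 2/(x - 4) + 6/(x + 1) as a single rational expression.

Common denominator (x - 4)(x + 1). Numerator: 2(x + 1) + 6(x - 4) = (2x + 2) + (6x - 24) = 8x - 22
Result: (8x - 22)/[(x - 4)(x + 1)]


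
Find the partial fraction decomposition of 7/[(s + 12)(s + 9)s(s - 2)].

Using Heaviside cover-up: (-1/72)/(s + 12) + (7/297)/(s + 9) - (7/216)/s + (1/44)/(s - 2)


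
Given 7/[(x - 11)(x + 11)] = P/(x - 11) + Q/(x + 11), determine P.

Cover-up at x = 11: P = 7/(11 + 11) = 7/22


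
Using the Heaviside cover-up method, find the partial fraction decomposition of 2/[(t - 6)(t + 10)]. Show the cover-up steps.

Cover (t - 6): set t=6, get α = 2/(6 + 10) = 1/8. Cover (t + 10): set t=-10, get β = 2/(-10 - 6) = -1/8.
Result: (1/8)/(t - 6) - (1/8)/(t + 10)


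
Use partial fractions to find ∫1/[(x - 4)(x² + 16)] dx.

Cover-up at x=4: A = 1/(4²+16) = 1/32. Coeff matching: B = -1/32, C = -1/8. Decomposition: (1/32)/(x - 4) - ((1/32)x + 1/8)/(x² + 16). Integrate: linear → ln, quadratic → (1/2)ln + arctan: (1/32) ln|(x - 4)| - (1/64) ln(x² + 16) - (1/32) arctan(x/4) + C


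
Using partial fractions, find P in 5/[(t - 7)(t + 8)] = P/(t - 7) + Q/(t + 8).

Cover-up at t = 7: P = 5/(7 + 8) = 5/15 = 1/3


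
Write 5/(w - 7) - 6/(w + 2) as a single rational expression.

Common denominator (w - 7)(w + 2). Numerator: 5(w + 2) - 6(w - 7) = (5w + 10) - (6w - 42) = -w + 52
Result: (-w + 52)/[(w - 7)(w + 2)]


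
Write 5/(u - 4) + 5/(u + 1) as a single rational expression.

Common denominator (u - 4)(u + 1). Numerator: 5(u + 1) + 5(u - 4) = (5u + 5) + (5u - 20) = 10u - 15
Result: (10u - 15)/[(u - 4)(u + 1)]


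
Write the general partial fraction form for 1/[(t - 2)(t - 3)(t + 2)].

Three distinct linear factors: α/(t - 2) + β/(t - 3) + γ/(t + 2)


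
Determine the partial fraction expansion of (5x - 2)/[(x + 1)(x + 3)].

At x=-1: P = (5·(-1) - 2)/(-1 + 3) = -7/2. At x=-3: Q = (5·(-3) - 2)/(-3 + 1) = 17/2
Result: (-7/2)/(x + 1) + (17/2)/(x + 3)


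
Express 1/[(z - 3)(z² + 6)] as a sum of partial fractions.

Cover-up at z = 3: P = 1/(3² + 6) = 1/15. Then Q = -P = -1/15, R = -P·(0 + 3) = -1/5
Result: (1/15)/(z - 3) - ((1/15)z + 1/5)/(z² + 6)


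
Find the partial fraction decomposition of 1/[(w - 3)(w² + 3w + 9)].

Cover-up at w = 3: α = 1/(3² + 3·3 + 9) = 1/27. Then β = -α = -1/27, γ = -α·(3 + 3) = -2/9
Result: (1/27)/(w - 3) - ((1/27)w + 2/9)/(w² + 3w + 9)


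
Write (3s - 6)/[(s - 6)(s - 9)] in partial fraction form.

At s=6: α = (3·6 - 6)/(6 - 9) = -4. At s=9: β = (3·9 - 6)/(9 - 6) = 7
Result: -4/(s - 6) + 7/(s - 9)


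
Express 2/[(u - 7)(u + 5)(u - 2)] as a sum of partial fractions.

Using cover-up method: α = 1/30, β = 1/42, γ = -2/35
Result: (1/30)/(u - 7) + (1/42)/(u + 5) - (2/35)/(u - 2)


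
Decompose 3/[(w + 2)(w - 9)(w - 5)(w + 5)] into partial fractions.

Using Heaviside cover-up: (1/77)/(w + 2) + (3/616)/(w - 9) - (3/280)/(w - 5) - (1/140)/(w + 5)


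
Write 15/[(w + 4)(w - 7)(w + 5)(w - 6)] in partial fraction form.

Using Heaviside cover-up: (3/22)/(w + 4) + (5/44)/(w - 7) - (5/44)/(w + 5) - (3/22)/(w - 6)


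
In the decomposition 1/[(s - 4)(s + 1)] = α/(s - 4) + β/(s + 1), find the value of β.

Cover-up at s = -1: β = 1/(-1 - 4) = -1/5


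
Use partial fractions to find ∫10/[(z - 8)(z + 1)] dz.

Decompose: 10/[(z - 8)(z + 1)] = (10/9)/(z - 8) - (10/9)/(z + 1). Integrate each term: (10/9) ln|(z - 8)| - (10/9) ln|(z + 1)| + C


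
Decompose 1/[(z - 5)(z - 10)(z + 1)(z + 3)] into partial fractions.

Using Heaviside cover-up: (-1/240)/(z - 5) + (1/715)/(z - 10) + (1/132)/(z + 1) - (1/208)/(z + 3)


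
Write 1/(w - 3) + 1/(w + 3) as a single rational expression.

Common denominator (w - 3)(w + 3). Numerator: 1(w + 3) + 1(w - 3) = (w + 3) + (w - 3) = 2w
Result: (2w)/[(w - 3)(w + 3)]


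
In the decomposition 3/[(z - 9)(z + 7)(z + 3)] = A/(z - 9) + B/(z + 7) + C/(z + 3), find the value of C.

Cover-up at z = -3: C = 3/[(-3 - 9)(-3 + 7)] = 3/[(-12)(4)] = -3/48 = -1/16


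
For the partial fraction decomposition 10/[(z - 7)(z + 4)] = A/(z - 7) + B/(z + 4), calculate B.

Cover-up at z = -4: B = 10/(-4 - 7) = -10/11


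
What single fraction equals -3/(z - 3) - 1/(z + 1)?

Common denominator (z - 3)(z + 1). Numerator: -3(z + 1) - 1(z - 3) = (-3z - 3) - (z - 3) = -4z
Result: (-4z)/[(z - 3)(z + 1)]


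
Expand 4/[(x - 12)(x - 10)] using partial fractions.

4/(x - 12)(x - 10) = P/(x - 12) + Q/(x - 10). P = 4/(12 - 10) = 2, Q = 4/(10 - 12) = -2
Result: 2/(x - 12) - 2/(x - 10)


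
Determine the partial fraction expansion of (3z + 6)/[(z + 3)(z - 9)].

At z=-3: A = (3·(-3) + 6)/(-3 - 9) = 1/4. At z=9: B = (3·9 + 6)/(9 + 3) = 11/4
Result: (1/4)/(z + 3) + (11/4)/(z - 9)


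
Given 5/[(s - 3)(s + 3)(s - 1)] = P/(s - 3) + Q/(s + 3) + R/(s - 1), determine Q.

Cover-up at s = -3: Q = 5/[(-3 - 3)(-3 - 1)] = 5/[(-6)(-4)] = 5/24


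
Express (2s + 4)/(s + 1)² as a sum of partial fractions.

(2s + 4) = P(s + 1) + Q. At s = -1: Q = 2·(-1) + 4 = 2. Coeff of s: P = 2
Result: 2/(s + 1) + 2/(s + 1)²


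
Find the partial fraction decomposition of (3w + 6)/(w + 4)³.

(3w + 6) = A(w + 4)² + B(w + 4) + C. At w = -4: C = 3·(-4) + 6 = -6. Coefficients: A = 0, B = 3
Result: 3/(w + 4)² - 6/(w + 4)³


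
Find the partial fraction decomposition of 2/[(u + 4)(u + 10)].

2/(u + 4)(u + 10) = α/(u + 4) + β/(u + 10). α = 2/(-4 + 10) = 1/3, β = 2/(-10 + 4) = -1/3
Result: (1/3)/(u + 4) - (1/3)/(u + 10)


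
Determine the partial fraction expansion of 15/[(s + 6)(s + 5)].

15/(s + 6)(s + 5) = P/(s + 6) + Q/(s + 5). P = 15/(-6 + 5) = -15, Q = 15/(-5 + 6) = 15
Result: -15/(s + 6) + 15/(s + 5)


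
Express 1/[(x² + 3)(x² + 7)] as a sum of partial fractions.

Coefficient matching gives α = γ = 0, β = 1/(7-3) = 1/4, δ = -β = -1/4
Result: (1/4)/(x² + 3) - (1/4)/(x² + 7)


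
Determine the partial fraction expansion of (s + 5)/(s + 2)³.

(s + 5) = A(s + 2)² + B(s + 2) + C. At s = -2: C = 1·(-2) + 5 = 3. Coefficients: A = 0, B = 1
Result: 1/(s + 2)² + 3/(s + 2)³


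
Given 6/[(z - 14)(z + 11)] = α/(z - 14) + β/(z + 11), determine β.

Cover-up at z = -11: β = 6/(-11 - 14) = -6/25


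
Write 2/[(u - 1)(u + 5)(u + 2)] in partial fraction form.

Using cover-up method: A = 1/9, B = 1/9, C = -2/9
Result: (1/9)/(u - 1) + (1/9)/(u + 5) - (2/9)/(u + 2)


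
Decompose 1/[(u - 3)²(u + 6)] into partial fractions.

Cover-up at u=-6: C = 1/(-6 - 3)² = 1/81. Cover-up at u=3: B = 1/(3 + 6) = 1/9. Comparing u² coeff: A = -C = -1/81
Result: (-1/81)/(u - 3) + (1/9)/(u - 3)² + (1/81)/(u + 6)


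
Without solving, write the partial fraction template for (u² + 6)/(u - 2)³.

Repeated linear factor (power 3): P/(u - 2) + Q/(u - 2)² + R/(u - 2)³


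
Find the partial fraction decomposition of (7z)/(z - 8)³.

(7z) = α(z - 8)² + β(z - 8) + γ. At z = 8: γ = 7·8 + 0 = 56. Coefficients: α = 0, β = 7
Result: 7/(z - 8)² + 56/(z - 8)³


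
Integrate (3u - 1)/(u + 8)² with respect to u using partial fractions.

Decompose: P = 3, Q = 3·(-8) - 1 = -25, so (3u - 1)/(u + 8)² = 3/(u + 8) - 25/(u + 8)². Integrate: ∫ P/(u + 8) du = 3 ln|(u + 8)|; ∫ Q/(u + 8)² du = 25/(u + 8). Sum: 3 ln|(u + 8)| + 25/(u + 8) + C


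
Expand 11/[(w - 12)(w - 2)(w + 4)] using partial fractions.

Using cover-up method: α = 11/160, β = -11/60, γ = 11/96
Result: (11/160)/(w - 12) - (11/60)/(w - 2) + (11/96)/(w + 4)


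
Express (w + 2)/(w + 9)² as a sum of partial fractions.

(w + 2) = A(w + 9) + B. At w = -9: B = 1·(-9) + 2 = -7. Coeff of w: A = 1
Result: 1/(w + 9) - 7/(w + 9)²


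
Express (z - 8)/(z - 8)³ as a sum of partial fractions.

(z - 8) = α(z - 8)² + β(z - 8) + γ. At z = 8: γ = 1·8 - 8 = 0. Coefficients: α = 0, β = 1
Result: 1/(z - 8)²


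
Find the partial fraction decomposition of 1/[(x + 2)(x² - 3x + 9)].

Cover-up at x = -2: P = 1/((-2)² - 3·(-2) + 9) = 1/19. Then Q = -P = -1/19, R = -P·(-3 - 2) = 5/19
Result: (1/19)/(x + 2) - ((1/19)x - 5/19)/(x² - 3x + 9)


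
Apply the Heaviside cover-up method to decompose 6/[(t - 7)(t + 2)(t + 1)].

Cover (t - 7), t=7: P = 6/[(7 + 2)(7 + 1)] = 1/12. Cover (t + 2), t=-2: Q = 6/[(-2 - 7)(-2 + 1)] = 2/3. Cover (t + 1), t=-1: R = 6/[(-1 - 7)(-1 + 2)] = -3/4.
Result: (1/12)/(t - 7) + (2/3)/(t + 2) - (3/4)/(t + 1)


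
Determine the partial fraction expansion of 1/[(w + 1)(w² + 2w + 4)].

Cover-up at w = -1: P = 1/((-1)² + 2·(-1) + 4) = 1/3. Then Q = -P = -1/3, R = -P·(2 - 1) = -1/3
Result: (1/3)/(w + 1) - ((1/3)w + 1/3)/(w² + 2w + 4)


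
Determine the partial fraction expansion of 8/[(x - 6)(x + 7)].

8/(x - 6)(x + 7) = α/(x - 6) + β/(x + 7). α = 8/(6 + 7) = 8/13, β = 8/(-7 - 6) = -8/13
Result: (8/13)/(x - 6) - (8/13)/(x + 7)


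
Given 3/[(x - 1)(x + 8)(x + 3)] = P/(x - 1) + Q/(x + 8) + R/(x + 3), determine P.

Cover-up at x = 1: P = 3/[(1 + 8)(1 + 3)] = 3/[(9)(4)] = 3/36 = 1/12


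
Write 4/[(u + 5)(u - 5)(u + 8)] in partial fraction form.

Using cover-up method: α = -2/15, β = 2/65, γ = 4/39
Result: (-2/15)/(u + 5) + (2/65)/(u - 5) + (4/39)/(u + 8)


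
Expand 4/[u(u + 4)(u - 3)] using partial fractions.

Using cover-up method: P = -1/3, Q = 1/7, R = 4/21
Result: (-1/3)/u + (1/7)/(u + 4) + (4/21)/(u - 3)


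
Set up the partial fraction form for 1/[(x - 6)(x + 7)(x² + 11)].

Two linear + quadratic: A/(x - 6) + B/(x + 7) + (Cx + D)/(x² + 11)


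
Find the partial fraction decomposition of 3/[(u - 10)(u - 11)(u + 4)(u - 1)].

Using Heaviside cover-up: (-1/42)/(u - 10) + (1/50)/(u - 11) - (1/350)/(u + 4) + (1/150)/(u - 1)


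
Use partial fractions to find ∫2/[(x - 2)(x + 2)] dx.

Decompose: 2/[(x - 2)(x + 2)] = (1/2)/(x - 2) - (1/2)/(x + 2). Integrate each term: (1/2) ln|(x - 2)| - (1/2) ln|(x + 2)| + C


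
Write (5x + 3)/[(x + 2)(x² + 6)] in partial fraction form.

At x=-2: α = (5·(-2) + 3)/((-2)² + 6) = -7/10. β = -α = 7/10, γ = 5 - (-2)·α = 18/5
Result: (-7/10)/(x + 2) + ((7/10)x + 18/5)/(x² + 6)


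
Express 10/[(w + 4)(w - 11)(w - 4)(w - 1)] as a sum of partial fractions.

Using Heaviside cover-up: (-1/60)/(w + 4) + (1/105)/(w - 11) - (5/84)/(w - 4) + (1/15)/(w - 1)


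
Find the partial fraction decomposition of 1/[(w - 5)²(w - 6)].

Cover-up at w=6: R = 1/(6 - 5)² = 1. Cover-up at w=5: Q = 1/(5 - 6) = -1. Comparing w² coeff: P = -R = -1
Result: -1/(w - 5) - 1/(w - 5)² + 1/(w - 6)


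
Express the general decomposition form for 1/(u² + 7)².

Repeated quadratic factor: (Pu + Q)/(u² + 7) + (Ru + S)/(u² + 7)²


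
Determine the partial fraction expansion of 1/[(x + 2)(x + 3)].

1/(x + 2)(x + 3) = A/(x + 2) + B/(x + 3). A = 1/(-2 + 3) = 1, B = 1/(-3 + 2) = -1
Result: 1/(x + 2) - 1/(x + 3)


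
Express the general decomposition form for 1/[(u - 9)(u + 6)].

Distinct linear factors: P/(u - 9) + Q/(u + 6)


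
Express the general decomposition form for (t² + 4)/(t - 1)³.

Repeated linear factor (power 3): A/(t - 1) + B/(t - 1)² + C/(t - 1)³


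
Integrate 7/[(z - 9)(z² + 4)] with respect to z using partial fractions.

Cover-up at z=9: A = 7/(9²+4) = 7/85. Coeff matching: B = -7/85, C = -63/85. Decomposition: (7/85)/(z - 9) - ((7/85)z + 63/85)/(z² + 4). Integrate: linear → ln, quadratic → (1/2)ln + arctan: (7/85) ln|(z - 9)| - (7/170) ln(z² + 4) - (63/170) arctan(z/2) + C


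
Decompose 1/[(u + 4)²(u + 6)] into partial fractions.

Cover-up at u=-6: γ = 1/(-6 + 4)² = 1/4. Cover-up at u=-4: β = 1/(-4 + 6) = 1/2. Comparing u² coeff: α = -γ = -1/4
Result: (-1/4)/(u + 4) + (1/2)/(u + 4)² + (1/4)/(u + 6)


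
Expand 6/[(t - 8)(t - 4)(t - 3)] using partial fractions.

Using cover-up method: α = 3/10, β = -3/2, γ = 6/5
Result: (3/10)/(t - 8) - (3/2)/(t - 4) + (6/5)/(t - 3)


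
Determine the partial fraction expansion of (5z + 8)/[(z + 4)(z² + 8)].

At z=-4: A = (5·(-4) + 8)/((-4)² + 8) = -1/2. B = -A = 1/2, C = 5 - (-4)·A = 3
Result: (-1/2)/(z + 4) + ((1/2)z + 3)/(z² + 8)


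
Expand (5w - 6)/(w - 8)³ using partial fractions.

(5w - 6) = A(w - 8)² + B(w - 8) + C. At w = 8: C = 5·8 - 6 = 34. Coefficients: A = 0, B = 5
Result: 5/(w - 8)² + 34/(w - 8)³


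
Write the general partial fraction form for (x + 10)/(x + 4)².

Repeated linear factor: α/(x + 4) + β/(x + 4)²


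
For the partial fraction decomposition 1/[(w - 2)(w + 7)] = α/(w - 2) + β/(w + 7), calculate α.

Cover-up at w = 2: α = 1/(2 + 7) = 1/9


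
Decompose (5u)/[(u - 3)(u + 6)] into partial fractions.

At u=3: A = (5·3 + 0)/(3 + 6) = 5/3. At u=-6: B = (5·(-6) + 0)/(-6 - 3) = 10/3
Result: (5/3)/(u - 3) + (10/3)/(u + 6)


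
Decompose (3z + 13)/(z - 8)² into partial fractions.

(3z + 13) = A(z - 8) + B. At z = 8: B = 3·8 + 13 = 37. Coeff of z: A = 3
Result: 3/(z - 8) + 37/(z - 8)²


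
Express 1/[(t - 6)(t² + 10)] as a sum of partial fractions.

Cover-up at t = 6: α = 1/(6² + 10) = 1/46. Then β = -α = -1/46, γ = -α·(0 + 6) = -3/23
Result: (1/46)/(t - 6) - ((1/46)t + 3/23)/(t² + 10)


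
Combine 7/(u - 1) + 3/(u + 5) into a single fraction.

Common denominator (u - 1)(u + 5). Numerator: 7(u + 5) + 3(u - 1) = (7u + 35) + (3u - 3) = 10u + 32
Result: (10u + 32)/[(u - 1)(u + 5)]


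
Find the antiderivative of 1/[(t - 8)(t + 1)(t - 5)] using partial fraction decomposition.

Cover-up: A = 1/27, B = 1/54, C = -1/18. Decomposition: (1/27)/(t - 8) + (1/54)/(t + 1) - (1/18)/(t - 5). Integrate each term: (1/27) ln|(t - 8)| + (1/54) ln|(t + 1)| - (1/18) ln|(t - 5)| + C


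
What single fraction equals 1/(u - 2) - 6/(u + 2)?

Common denominator (u - 2)(u + 2). Numerator: 1(u + 2) - 6(u - 2) = (u + 2) - (6u - 12) = -5u + 14
Result: (-5u + 14)/[(u - 2)(u + 2)]


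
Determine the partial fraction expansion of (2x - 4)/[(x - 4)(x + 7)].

At x=4: α = (2·4 - 4)/(4 + 7) = 4/11. At x=-7: β = (2·(-7) - 4)/(-7 - 4) = 18/11
Result: (4/11)/(x - 4) + (18/11)/(x + 7)


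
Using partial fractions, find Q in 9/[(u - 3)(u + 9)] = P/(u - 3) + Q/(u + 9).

Cover-up at u = -9: Q = 9/(-9 - 3) = -9/12 = -3/4


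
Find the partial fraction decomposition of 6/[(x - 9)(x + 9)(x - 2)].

Using cover-up method: P = 1/21, Q = 1/33, R = -6/77
Result: (1/21)/(x - 9) + (1/33)/(x + 9) - (6/77)/(x - 2)


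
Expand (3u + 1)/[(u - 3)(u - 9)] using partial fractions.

At u=3: A = (3·3 + 1)/(3 - 9) = -5/3. At u=9: B = (3·9 + 1)/(9 - 3) = 14/3
Result: (-5/3)/(u - 3) + (14/3)/(u - 9)


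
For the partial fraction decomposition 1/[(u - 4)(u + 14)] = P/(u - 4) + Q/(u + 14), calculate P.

Cover-up at u = 4: P = 1/(4 + 14) = 1/18


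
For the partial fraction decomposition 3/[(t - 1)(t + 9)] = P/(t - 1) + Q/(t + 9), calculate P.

Cover-up at t = 1: P = 3/(1 + 9) = 3/10


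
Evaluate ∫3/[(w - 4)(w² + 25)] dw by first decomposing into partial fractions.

Cover-up at w=4: P = 3/(4²+25) = 3/41. Coeff matching: Q = -3/41, R = -12/41. Decomposition: (3/41)/(w - 4) - ((3/41)w + 12/41)/(w² + 25). Integrate: linear → ln, quadratic → (1/2)ln + arctan: (3/41) ln|(w - 4)| - (3/82) ln(w² + 25) - (12/205) arctan(w/5) + C


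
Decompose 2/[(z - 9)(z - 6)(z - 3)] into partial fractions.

Using cover-up method: P = 1/9, Q = -2/9, R = 1/9
Result: (1/9)/(z - 9) - (2/9)/(z - 6) + (1/9)/(z - 3)


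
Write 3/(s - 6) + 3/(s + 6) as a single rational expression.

Common denominator (s - 6)(s + 6). Numerator: 3(s + 6) + 3(s - 6) = (3s + 18) + (3s - 18) = 6s
Result: (6s)/[(s - 6)(s + 6)]


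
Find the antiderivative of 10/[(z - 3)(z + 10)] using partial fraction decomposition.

Decompose: 10/[(z - 3)(z + 10)] = (10/13)/(z - 3) - (10/13)/(z + 10). Integrate each term: (10/13) ln|(z - 3)| - (10/13) ln|(z + 10)| + C


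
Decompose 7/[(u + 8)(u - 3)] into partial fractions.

7/(u + 8)(u - 3) = A/(u + 8) + B/(u - 3). A = 7/(-8 - 3) = -7/11, B = 7/(3 + 8) = 7/11
Result: (-7/11)/(u + 8) + (7/11)/(u - 3)


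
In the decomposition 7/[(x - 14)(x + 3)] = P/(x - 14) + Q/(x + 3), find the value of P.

Cover-up at x = 14: P = 7/(14 + 3) = 7/17


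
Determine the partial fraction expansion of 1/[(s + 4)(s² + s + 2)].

Cover-up at s = -4: α = 1/((-4)² + 1·(-4) + 2) = 1/14. Then β = -α = -1/14, γ = -α·(1 - 4) = 3/14
Result: (1/14)/(s + 4) - ((1/14)s - 3/14)/(s² + s + 2)


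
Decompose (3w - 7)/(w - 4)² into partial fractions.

(3w - 7) = α(w - 4) + β. At w = 4: β = 3·4 - 7 = 5. Coeff of w: α = 3
Result: 3/(w - 4) + 5/(w - 4)²


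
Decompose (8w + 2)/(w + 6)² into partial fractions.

(8w + 2) = P(w + 6) + Q. At w = -6: Q = 8·(-6) + 2 = -46. Coeff of w: P = 8
Result: 8/(w + 6) - 46/(w + 6)²


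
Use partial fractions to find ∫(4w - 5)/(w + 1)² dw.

Decompose: α = 4, β = 4·(-1) - 5 = -9, so (4w - 5)/(w + 1)² = 4/(w + 1) - 9/(w + 1)². Integrate: ∫ α/(w + 1) dw = 4 ln|(w + 1)|; ∫ β/(w + 1)² dw = 9/(w + 1). Sum: 4 ln|(w + 1)| + 9/(w + 1) + C


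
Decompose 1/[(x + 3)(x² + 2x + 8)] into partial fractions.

Cover-up at x = -3: A = 1/((-3)² + 2·(-3) + 8) = 1/11. Then B = -A = -1/11, C = -A·(2 - 3) = 1/11
Result: (1/11)/(x + 3) - ((1/11)x - 1/11)/(x² + 2x + 8)


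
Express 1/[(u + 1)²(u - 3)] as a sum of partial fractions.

Cover-up at u=3: R = 1/(3 + 1)² = 1/16. Cover-up at u=-1: Q = 1/(-1 - 3) = -1/4. Comparing u² coeff: P = -R = -1/16
Result: (-1/16)/(u + 1) - (1/4)/(u + 1)² + (1/16)/(u - 3)


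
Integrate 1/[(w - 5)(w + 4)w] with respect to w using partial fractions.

Cover-up: α = 1/45, β = 1/36, γ = -1/20. Decomposition: (1/45)/(w - 5) + (1/36)/(w + 4) - (1/20)/w. Integrate each term: (1/45) ln|(w - 5)| + (1/36) ln|(w + 4)| - (1/20) ln|w| + C


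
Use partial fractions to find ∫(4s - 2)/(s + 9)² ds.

Decompose: A = 4, B = 4·(-9) - 2 = -38, so (4s - 2)/(s + 9)² = 4/(s + 9) - 38/(s + 9)². Integrate: ∫ A/(s + 9) ds = 4 ln|(s + 9)|; ∫ B/(s + 9)² ds = 38/(s + 9). Sum: 4 ln|(s + 9)| + 38/(s + 9) + C


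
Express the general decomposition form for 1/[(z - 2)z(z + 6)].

Three distinct linear factors: P/(z - 2) + Q/z + R/(z + 6)


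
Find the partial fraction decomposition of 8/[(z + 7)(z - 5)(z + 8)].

Using cover-up method: A = -2/3, B = 2/39, C = 8/13
Result: (-2/3)/(z + 7) + (2/39)/(z - 5) + (8/13)/(z + 8)


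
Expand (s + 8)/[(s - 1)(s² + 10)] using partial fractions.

At s=1: P = (1·1 + 8)/(1² + 10) = 9/11. Q = -P = -9/11, R = 1 - 1·P = 2/11
Result: (9/11)/(s - 1) - ((9/11)s - 2/11)/(s² + 10)


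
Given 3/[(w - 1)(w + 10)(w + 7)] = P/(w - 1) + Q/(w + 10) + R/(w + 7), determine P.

Cover-up at w = 1: P = 3/[(1 + 10)(1 + 7)] = 3/[(11)(8)] = 3/88


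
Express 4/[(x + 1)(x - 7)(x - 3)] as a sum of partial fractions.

Using cover-up method: α = 1/8, β = 1/8, γ = -1/4
Result: (1/8)/(x + 1) + (1/8)/(x - 7) - (1/4)/(x - 3)


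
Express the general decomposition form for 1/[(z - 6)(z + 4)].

Distinct linear factors: A/(z - 6) + B/(z + 4)


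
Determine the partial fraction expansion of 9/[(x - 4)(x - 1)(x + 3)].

Using cover-up method: A = 3/7, B = -3/4, C = 9/28
Result: (3/7)/(x - 4) - (3/4)/(x - 1) + (9/28)/(x + 3)


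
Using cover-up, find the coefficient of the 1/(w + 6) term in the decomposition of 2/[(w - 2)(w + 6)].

Cover (w + 6), set w=-6: 2/((w - 2) at w=-6) = 2/(-8) = -1/4


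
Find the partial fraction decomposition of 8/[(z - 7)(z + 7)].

8/(z - 7)(z + 7) = α/(z - 7) + β/(z + 7). α = 8/(7 + 7) = 4/7, β = 8/(-7 - 7) = -4/7
Result: (4/7)/(z - 7) - (4/7)/(z + 7)


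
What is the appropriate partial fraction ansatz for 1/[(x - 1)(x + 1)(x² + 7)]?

Two linear + quadratic: A/(x - 1) + B/(x + 1) + (Cx + D)/(x² + 7)


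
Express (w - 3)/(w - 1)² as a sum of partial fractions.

(w - 3) = P(w - 1) + Q. At w = 1: Q = 1·1 - 3 = -2. Coeff of w: P = 1
Result: 1/(w - 1) - 2/(w - 1)²


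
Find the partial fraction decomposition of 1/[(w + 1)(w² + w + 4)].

Cover-up at w = -1: α = 1/((-1)² + 1·(-1) + 4) = 1/4. Then β = -α = -1/4, γ = -α·(1 - 1) = 0
Result: (1/4)/(w + 1) - ((1/4)w)/(w² + w + 4)


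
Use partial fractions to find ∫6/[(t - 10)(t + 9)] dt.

Decompose: 6/[(t - 10)(t + 9)] = (6/19)/(t - 10) - (6/19)/(t + 9). Integrate each term: (6/19) ln|(t - 10)| - (6/19) ln|(t + 9)| + C


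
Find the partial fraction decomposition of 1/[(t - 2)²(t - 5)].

Cover-up at t=5: R = 1/(5 - 2)² = 1/9. Cover-up at t=2: Q = 1/(2 - 5) = -1/3. Comparing t² coeff: P = -R = -1/9
Result: (-1/9)/(t - 2) - (1/3)/(t - 2)² + (1/9)/(t - 5)


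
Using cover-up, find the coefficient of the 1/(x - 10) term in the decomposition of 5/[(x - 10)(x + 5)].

Cover (x - 10), set x=10: 5/((x + 5) at x=10) = 5/(15) = 1/3


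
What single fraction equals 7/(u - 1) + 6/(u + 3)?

Common denominator (u - 1)(u + 3). Numerator: 7(u + 3) + 6(u - 1) = (7u + 21) + (6u - 6) = 13u + 15
Result: (13u + 15)/[(u - 1)(u + 3)]


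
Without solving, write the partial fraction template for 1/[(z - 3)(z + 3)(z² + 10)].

Two linear + quadratic: α/(z - 3) + β/(z + 3) + (γz + δ)/(z² + 10)


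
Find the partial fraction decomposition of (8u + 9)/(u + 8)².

(8u + 9) = P(u + 8) + Q. At u = -8: Q = 8·(-8) + 9 = -55. Coeff of u: P = 8
Result: 8/(u + 8) - 55/(u + 8)²


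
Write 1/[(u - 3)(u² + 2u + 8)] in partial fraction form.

Cover-up at u = 3: P = 1/(3² + 2·3 + 8) = 1/23. Then Q = -P = -1/23, R = -P·(2 + 3) = -5/23
Result: (1/23)/(u - 3) - ((1/23)u + 5/23)/(u² + 2u + 8)


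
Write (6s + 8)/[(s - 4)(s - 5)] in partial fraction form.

At s=4: α = (6·4 + 8)/(4 - 5) = -32. At s=5: β = (6·5 + 8)/(5 - 4) = 38
Result: -32/(s - 4) + 38/(s - 5)


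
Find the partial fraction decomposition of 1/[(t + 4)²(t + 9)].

Cover-up at t=-9: γ = 1/(-9 + 4)² = 1/25. Cover-up at t=-4: β = 1/(-4 + 9) = 1/5. Comparing t² coeff: α = -γ = -1/25
Result: (-1/25)/(t + 4) + (1/5)/(t + 4)² + (1/25)/(t + 9)


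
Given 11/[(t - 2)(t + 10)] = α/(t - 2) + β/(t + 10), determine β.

Cover-up at t = -10: β = 11/(-10 - 2) = -11/12


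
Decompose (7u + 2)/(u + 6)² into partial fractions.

(7u + 2) = A(u + 6) + B. At u = -6: B = 7·(-6) + 2 = -40. Coeff of u: A = 7
Result: 7/(u + 6) - 40/(u + 6)²


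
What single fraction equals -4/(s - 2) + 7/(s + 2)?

Common denominator (s - 2)(s + 2). Numerator: -4(s + 2) + 7(s - 2) = (-4s - 8) + (7s - 14) = 3s - 22
Result: (3s - 22)/[(s - 2)(s + 2)]


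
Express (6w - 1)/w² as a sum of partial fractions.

(6w - 1) = αw + β. At w = 0: β = 6·0 - 1 = -1. Coeff of w: α = 6
Result: 6/w - 1/w²


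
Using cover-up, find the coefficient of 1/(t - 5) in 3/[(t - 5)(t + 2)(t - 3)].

Cover (t - 5), set t=5: 3/[(5 + 2)(5 - 3)] = 3/14


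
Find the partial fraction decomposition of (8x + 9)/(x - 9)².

(8x + 9) = A(x - 9) + B. At x = 9: B = 8·9 + 9 = 81. Coeff of x: A = 8
Result: 8/(x - 9) + 81/(x - 9)²


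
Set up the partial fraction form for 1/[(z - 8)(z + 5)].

Distinct linear factors: A/(z - 8) + B/(z + 5)


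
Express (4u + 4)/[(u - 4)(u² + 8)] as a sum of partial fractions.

At u=4: A = (4·4 + 4)/(4² + 8) = 5/6. B = -A = -5/6, C = 4 - 4·A = 2/3
Result: (5/6)/(u - 4) - ((5/6)u - 2/3)/(u² + 8)
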